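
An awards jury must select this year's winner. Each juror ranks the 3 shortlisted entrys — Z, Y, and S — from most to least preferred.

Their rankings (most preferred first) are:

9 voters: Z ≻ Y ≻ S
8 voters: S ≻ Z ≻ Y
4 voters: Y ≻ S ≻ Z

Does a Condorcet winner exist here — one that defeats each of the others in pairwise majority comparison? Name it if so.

Head-to-head results (21 voters total):
Z vs Y: Z wins 17–4.
Z vs S: S wins 12–9.
Y vs S: Y wins 13–8.
No candidate beats all others: Z beats Y beats S beats Z, a majority cycle.

There is no Condorcet winner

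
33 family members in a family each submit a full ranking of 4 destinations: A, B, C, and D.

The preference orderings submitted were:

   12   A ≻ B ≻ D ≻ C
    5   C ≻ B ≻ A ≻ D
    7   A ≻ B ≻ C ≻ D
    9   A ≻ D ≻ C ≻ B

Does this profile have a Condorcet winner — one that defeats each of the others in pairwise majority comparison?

Head-to-head results (33 voters total):
A vs B: A wins 28–5.
A vs C: A wins 28–5.
A vs D: A wins 33–0.
B vs C: B wins 19–14.
B vs D: B wins 24–9.
C vs D: D wins 21–12.
A beats each rival — B (28–5), C (28–5), D (33–0) — so A is the Condorcet winner.

Yes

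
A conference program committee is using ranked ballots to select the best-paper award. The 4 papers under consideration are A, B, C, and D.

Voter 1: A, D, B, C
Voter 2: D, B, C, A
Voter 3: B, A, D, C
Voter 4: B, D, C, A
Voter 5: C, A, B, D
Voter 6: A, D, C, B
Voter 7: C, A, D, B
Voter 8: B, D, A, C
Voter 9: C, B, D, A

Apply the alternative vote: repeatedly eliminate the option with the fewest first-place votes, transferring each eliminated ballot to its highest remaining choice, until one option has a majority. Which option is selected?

Round 1: B 3, C 3, A 2, D 1. D has the fewest and is eliminated.
Round 2: B 4, C 3, A 2. A has the fewest and is eliminated.
Round 3: B 5, C 4. B has a majority.

B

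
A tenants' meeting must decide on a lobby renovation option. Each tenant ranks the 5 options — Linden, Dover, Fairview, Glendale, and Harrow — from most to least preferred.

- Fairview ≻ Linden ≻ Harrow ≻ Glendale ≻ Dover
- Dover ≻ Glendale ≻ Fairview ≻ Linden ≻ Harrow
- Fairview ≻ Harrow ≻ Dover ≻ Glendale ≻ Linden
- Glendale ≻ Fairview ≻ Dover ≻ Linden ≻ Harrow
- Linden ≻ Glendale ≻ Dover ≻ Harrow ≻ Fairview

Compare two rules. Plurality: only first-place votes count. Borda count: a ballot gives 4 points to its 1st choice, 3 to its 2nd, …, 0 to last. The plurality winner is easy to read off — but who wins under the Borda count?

Fairview

Plurality first-place counts: Linden 1, Dover 1, Fairview 2, Glendale 1, Harrow 0 → Fairview.
Borda totals: Linden 9, Dover 10, Fairview 13, Glendale 12, Harrow 6 → Fairview.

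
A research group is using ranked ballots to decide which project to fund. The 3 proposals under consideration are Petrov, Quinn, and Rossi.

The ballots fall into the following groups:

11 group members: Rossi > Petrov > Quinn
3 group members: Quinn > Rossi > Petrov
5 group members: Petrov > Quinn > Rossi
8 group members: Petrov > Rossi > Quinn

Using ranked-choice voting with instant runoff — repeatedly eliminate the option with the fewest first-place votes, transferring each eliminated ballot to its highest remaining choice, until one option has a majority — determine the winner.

Rossi

Round 1: Petrov 13, Rossi 11, Quinn 3. Quinn has the fewest and is eliminated.
Round 2: Rossi 14, Petrov 13. Rossi has a majority.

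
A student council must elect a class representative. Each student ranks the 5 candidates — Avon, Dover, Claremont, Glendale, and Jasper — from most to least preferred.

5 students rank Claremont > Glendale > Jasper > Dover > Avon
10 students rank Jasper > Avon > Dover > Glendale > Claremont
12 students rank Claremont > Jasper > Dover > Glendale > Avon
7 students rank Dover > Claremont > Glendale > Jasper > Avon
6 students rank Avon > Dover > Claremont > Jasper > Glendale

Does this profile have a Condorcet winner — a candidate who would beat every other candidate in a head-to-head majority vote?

No

Head-to-head results (40 voters total):
Avon vs Dover: Dover wins 24–16.
Avon vs Claremont: Claremont wins 24–16.
Avon vs Glendale: Glendale wins 24–16.
Avon vs Jasper: Jasper wins 34–6.
Dover vs Claremont: Dover wins 23–17.
Dover vs Glendale: Dover wins 35–5.
Dover vs Jasper: Jasper wins 27–13.
Claremont vs Glendale: Claremont wins 30–10.
Claremont vs Jasper: Claremont wins 30–10.
Glendale vs Jasper: Jasper wins 28–12.
No candidate beats all others: Dover beats Claremont beats Jasper beats Dover, a majority cycle.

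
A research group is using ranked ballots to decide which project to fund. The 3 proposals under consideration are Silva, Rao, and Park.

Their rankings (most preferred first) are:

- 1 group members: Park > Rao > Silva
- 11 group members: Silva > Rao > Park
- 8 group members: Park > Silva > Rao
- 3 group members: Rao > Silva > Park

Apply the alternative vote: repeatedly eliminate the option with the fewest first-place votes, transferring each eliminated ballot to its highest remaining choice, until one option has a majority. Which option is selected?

Round 1: Silva 11, Park 9, Rao 3. Rao has the fewest and is eliminated.
Round 2: Silva 14, Park 9. Silva has a majority.

Silva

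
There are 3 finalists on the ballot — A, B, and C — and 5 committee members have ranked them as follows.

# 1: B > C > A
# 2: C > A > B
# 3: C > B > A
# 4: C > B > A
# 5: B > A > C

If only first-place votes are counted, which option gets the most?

C

First-place vote totals:
  A: 0
  B: 2
  C: 3
C has the most first-place votes.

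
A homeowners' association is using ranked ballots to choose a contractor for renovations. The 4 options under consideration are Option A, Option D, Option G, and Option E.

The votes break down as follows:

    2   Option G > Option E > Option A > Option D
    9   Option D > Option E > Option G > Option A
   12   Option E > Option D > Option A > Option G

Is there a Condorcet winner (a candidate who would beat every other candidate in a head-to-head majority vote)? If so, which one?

Option E

Head-to-head results (23 voters total):
Option A vs Option D: Option D wins 21–2.
Option A vs Option G: Option A wins 12–11.
Option A vs Option E: Option E wins 23–0.
Option D vs Option G: Option D wins 21–2.
Option D vs Option E: Option E wins 14–9.
Option G vs Option E: Option E wins 21–2.
Option E beats each rival — Option A (23–0), Option D (14–9), Option G (21–2) — so Option E is the Condorcet winner.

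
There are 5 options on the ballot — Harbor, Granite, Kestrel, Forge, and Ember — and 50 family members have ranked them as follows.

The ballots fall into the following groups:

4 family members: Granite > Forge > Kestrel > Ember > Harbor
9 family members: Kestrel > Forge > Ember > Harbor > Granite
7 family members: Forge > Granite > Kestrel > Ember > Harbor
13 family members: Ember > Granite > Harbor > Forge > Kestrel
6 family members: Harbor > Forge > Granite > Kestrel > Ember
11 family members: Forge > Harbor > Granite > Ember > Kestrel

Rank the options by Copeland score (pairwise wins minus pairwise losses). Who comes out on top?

Pairwise results:
  Harbor vs Granite: Harbor wins 26–24.
  Harbor vs Kestrel: Harbor wins 30–20.
  Harbor vs Forge: Forge wins 31–19.
  Harbor vs Ember: Ember wins 33–17.
  Granite vs Kestrel: Granite wins 41–9.
  Granite vs Forge: Forge wins 33–17.
  Granite vs Ember: Granite wins 28–22.
  Kestrel vs Forge: Forge wins 41–9.
  Kestrel vs Ember: Kestrel wins 26–24.
  Forge vs Ember: Forge wins 37–13.
Copeland scores (wins − losses):
  Harbor: 2 − 2 = 0
  Granite: 2 − 2 = 0
  Kestrel: 1 − 3 = -2
  Forge: 4 − 0 = 4
  Ember: 1 − 3 = -2
Forge has the best Copeland score.

Forge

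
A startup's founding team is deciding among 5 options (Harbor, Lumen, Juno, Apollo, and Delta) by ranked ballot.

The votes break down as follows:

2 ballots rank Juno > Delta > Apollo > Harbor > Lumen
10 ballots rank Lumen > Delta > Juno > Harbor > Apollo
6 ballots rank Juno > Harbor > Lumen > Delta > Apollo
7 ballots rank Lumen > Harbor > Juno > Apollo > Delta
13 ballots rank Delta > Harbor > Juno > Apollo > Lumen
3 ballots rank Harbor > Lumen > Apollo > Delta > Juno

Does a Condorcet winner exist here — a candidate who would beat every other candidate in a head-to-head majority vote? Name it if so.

Head-to-head results (41 voters total):
Harbor vs Lumen: Harbor wins 24–17.
Harbor vs Juno: Harbor wins 23–18.
Harbor vs Apollo: Harbor wins 39–2.
Harbor vs Delta: Delta wins 25–16.
Lumen vs Juno: Juno wins 21–20.
Lumen vs Apollo: Lumen wins 26–15.
Lumen vs Delta: Lumen wins 26–15.
Juno vs Apollo: Juno wins 38–3.
Juno vs Delta: Delta wins 26–15.
Apollo vs Delta: Delta wins 31–10.
No candidate beats all others: Harbor beats Lumen beats Delta beats Harbor, a majority cycle.

There is no Condorcet winner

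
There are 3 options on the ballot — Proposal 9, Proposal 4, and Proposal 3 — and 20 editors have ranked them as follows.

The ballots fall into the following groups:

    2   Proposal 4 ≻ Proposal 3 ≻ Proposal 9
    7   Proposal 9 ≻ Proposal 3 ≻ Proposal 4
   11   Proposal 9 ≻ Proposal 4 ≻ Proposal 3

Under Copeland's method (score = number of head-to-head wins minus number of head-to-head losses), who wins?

Pairwise results:
  Proposal 9 vs Proposal 4: Proposal 9 wins 18–2.
  Proposal 9 vs Proposal 3: Proposal 9 wins 18–2.
  Proposal 4 vs Proposal 3: Proposal 4 wins 13–7.
Copeland scores (wins − losses):
  Proposal 9: 2 − 0 = 2
  Proposal 4: 1 − 1 = 0
  Proposal 3: 0 − 2 = -2
Proposal 9 has the best Copeland score.

Proposal 9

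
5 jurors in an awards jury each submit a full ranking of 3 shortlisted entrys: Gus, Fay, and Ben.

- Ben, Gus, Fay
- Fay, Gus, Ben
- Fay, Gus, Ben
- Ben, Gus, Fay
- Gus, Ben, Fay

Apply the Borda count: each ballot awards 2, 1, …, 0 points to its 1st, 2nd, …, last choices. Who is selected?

Gus

Borda scores:
  Gus: 1 + 1 + 1 + 1 + 2 = 6
  Fay: 0 + 2 + 2 + 0 + 0 = 4
  Ben: 2 + 0 + 0 + 2 + 1 = 5
Gus has the highest total.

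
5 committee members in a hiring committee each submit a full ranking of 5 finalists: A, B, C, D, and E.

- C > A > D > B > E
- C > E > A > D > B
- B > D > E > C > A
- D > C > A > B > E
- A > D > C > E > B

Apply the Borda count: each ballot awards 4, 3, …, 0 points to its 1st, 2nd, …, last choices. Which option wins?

C

Borda scores:
  A: 3 + 2 + 0 + 2 + 4 = 11
  B: 1 + 0 + 4 + 1 + 0 = 6
  C: 4 + 4 + 1 + 3 + 2 = 14
  D: 2 + 1 + 3 + 4 + 3 = 13
  E: 0 + 3 + 2 + 0 + 1 = 6
C has the highest total.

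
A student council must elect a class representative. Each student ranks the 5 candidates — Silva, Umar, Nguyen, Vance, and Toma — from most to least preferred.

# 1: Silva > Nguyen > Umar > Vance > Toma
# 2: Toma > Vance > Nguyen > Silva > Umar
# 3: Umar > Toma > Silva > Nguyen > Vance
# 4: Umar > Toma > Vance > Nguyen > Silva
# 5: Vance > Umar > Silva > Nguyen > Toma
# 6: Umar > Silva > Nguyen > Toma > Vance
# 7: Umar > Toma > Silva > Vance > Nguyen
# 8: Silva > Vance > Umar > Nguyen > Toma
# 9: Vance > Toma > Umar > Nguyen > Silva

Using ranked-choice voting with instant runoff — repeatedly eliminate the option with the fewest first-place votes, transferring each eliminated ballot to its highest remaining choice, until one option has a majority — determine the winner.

Umar

Round 1: Umar 4, Silva 2, Vance 2, Toma 1, Nguyen 0. Nguyen has the fewest and is eliminated.
Round 2: Umar 4, Silva 2, Vance 2, Toma 1. Toma has the fewest and is eliminated.
Round 3: Umar 4, Vance 3, Silva 2. Silva has the fewest and is eliminated.
Round 4: Umar 5, Vance 4. Umar has a majority.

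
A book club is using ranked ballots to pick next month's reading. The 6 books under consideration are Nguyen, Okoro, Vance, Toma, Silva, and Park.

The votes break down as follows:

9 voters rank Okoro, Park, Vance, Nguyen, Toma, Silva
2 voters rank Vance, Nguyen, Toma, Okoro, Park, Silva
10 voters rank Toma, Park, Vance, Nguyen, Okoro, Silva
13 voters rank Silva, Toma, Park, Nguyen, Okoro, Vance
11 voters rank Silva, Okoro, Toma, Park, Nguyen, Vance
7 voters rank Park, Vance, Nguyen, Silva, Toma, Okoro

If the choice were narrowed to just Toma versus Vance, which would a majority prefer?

Toma

Ballots ranking Toma above Vance: 10+13+11 = 34.
Ballots ranking Vance above Toma: 9+2+7 = 18.
Toma wins the head-to-head, 34–18.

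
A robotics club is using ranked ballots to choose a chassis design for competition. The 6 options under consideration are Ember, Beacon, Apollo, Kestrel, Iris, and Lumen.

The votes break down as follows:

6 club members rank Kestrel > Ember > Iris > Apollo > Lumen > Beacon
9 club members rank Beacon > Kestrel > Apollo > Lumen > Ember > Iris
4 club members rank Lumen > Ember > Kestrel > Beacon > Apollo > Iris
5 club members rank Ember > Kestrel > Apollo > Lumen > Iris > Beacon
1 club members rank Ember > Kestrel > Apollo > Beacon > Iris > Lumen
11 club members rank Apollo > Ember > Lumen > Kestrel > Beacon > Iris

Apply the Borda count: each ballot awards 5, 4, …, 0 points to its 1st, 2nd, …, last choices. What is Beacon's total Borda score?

Borda scores:
  Ember: 6·4 + 9·1 + 4·4 + 5·5 + 5 + 11·4 = 123
  Beacon: 6·0 + 9·5 + 4·2 + 5·0 + 2 + 11·1 = 66
  Apollo: 6·2 + 9·3 + 4·1 + 5·3 + 3 + 11·5 = 116
  Kestrel: 6·5 + 9·4 + 4·3 + 5·4 + 4 + 11·2 = 124
  Iris: 6·3 + 9·0 + 4·0 + 5·1 + 1 + 11·0 = 24
  Lumen: 6·1 + 9·2 + 4·5 + 5·2 + 0 + 11·3 = 87

66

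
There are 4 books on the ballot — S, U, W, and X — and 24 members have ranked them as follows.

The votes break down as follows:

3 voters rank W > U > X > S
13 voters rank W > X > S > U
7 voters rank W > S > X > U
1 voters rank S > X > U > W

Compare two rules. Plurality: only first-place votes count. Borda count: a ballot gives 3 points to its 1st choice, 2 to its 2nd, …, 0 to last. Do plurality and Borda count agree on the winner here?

Yes

Plurality first-place counts: S 1, U 0, W 23, X 0 → W.
Borda totals: S 30, U 7, W 69, X 38 → W.
The two rules agree on W.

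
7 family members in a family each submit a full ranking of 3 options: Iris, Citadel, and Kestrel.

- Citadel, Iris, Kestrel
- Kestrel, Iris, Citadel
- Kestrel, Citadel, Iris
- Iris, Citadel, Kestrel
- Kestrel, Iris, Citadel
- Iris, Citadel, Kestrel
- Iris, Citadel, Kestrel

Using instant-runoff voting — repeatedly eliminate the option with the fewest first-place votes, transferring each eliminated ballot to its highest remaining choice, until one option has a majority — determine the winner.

Iris

Round 1: Iris 3, Kestrel 3, Citadel 1. Citadel has the fewest and is eliminated.
Round 2: Iris 4, Kestrel 3. Iris has a majority.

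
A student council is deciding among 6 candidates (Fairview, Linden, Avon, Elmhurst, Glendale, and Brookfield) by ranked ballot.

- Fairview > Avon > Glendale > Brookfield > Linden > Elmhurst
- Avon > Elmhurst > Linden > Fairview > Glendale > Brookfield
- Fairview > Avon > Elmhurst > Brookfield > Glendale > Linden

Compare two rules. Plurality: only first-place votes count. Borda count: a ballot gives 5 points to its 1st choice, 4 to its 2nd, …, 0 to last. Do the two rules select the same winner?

Plurality first-place counts: Fairview 2, Linden 0, Avon 1, Elmhurst 0, Glendale 0, Brookfield 0 → Fairview.
Borda totals: Fairview 12, Linden 4, Avon 13, Elmhurst 7, Glendale 5, Brookfield 4 → Avon.
The two rules disagree: plurality picks Fairview, Borda picks Avon.

No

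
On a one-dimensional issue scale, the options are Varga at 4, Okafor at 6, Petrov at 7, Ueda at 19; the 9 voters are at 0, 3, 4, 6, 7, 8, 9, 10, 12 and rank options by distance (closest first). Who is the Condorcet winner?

Petrov

With single-peaked preferences on a line, the Condorcet winner is the candidate closest to the median voter.
The median voter (position 7) is closest to Petrov at 7.
Check: Petrov vs Varga — voters closer to Petrov: 6 of 9.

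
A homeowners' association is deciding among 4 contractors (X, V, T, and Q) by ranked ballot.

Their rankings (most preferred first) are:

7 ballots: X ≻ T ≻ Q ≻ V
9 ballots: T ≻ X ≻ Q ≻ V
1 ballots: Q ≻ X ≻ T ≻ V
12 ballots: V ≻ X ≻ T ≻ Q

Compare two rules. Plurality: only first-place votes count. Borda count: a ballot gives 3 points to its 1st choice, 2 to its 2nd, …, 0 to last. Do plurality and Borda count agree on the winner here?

No

Plurality first-place counts: X 7, V 12, T 9, Q 1 → V.
Borda totals: X 65, V 36, T 54, Q 19 → X.
The two rules disagree: plurality picks V, Borda picks X.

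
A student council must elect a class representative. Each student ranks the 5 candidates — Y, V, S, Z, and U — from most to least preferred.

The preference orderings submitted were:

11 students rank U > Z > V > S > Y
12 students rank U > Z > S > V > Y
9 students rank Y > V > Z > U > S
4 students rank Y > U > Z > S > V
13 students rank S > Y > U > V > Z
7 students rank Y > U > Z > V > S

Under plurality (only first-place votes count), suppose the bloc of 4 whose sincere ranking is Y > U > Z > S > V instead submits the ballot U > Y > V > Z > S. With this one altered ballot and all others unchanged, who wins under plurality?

First-place totals with the altered ballot: Y 16, V 0, S 13, Z 0, U 27.
The winner is unchanged: still U.

U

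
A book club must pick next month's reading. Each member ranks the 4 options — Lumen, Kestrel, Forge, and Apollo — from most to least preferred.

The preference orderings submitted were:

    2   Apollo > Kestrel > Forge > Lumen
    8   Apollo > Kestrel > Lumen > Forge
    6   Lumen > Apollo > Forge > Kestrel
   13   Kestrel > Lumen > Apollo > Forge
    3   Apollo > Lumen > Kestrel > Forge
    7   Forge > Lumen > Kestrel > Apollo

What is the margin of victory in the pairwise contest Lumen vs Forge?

Ballots ranking Lumen above Forge: 8+6+13+3 = 30.
Ballots ranking Forge above Lumen: 2+7 = 9.
Lumen wins 30–9, a margin of 21.

21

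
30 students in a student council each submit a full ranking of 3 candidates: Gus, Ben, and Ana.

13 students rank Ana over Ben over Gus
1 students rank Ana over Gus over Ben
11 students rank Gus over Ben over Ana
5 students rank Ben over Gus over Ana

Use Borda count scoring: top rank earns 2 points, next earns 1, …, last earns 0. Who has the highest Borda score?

Ben

Borda scores:
  Gus: 13·0 + 1 + 11·2 + 5·1 = 28
  Ben: 13·1 + 0 + 11·1 + 5·2 = 34
  Ana: 13·2 + 2 + 11·0 + 5·0 = 28
Ben has the highest total.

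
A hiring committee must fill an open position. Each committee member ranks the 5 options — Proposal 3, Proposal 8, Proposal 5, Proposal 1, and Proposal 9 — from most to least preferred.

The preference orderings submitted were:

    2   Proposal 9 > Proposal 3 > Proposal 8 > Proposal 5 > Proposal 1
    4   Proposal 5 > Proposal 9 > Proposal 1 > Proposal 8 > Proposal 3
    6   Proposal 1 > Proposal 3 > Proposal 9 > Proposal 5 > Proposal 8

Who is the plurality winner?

First-place vote totals:
  Proposal 3: 0
  Proposal 8: 0
  Proposal 5: 4
  Proposal 1: 6
  Proposal 9: 2
Proposal 1 has the most first-place votes.

Proposal 1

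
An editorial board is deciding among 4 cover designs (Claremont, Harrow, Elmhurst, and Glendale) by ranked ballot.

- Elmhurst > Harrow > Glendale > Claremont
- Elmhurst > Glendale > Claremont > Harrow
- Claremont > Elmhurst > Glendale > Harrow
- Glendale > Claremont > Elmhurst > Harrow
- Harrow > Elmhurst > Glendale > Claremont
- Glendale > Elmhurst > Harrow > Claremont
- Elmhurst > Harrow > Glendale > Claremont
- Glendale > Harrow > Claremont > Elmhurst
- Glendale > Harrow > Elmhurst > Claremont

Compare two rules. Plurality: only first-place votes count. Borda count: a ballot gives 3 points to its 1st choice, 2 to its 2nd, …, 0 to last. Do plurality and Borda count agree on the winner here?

Plurality first-place counts: Claremont 1, Harrow 1, Elmhurst 3, Glendale 4 → Glendale.
Borda totals: Claremont 7, Harrow 12, Elmhurst 17, Glendale 18 → Glendale.
The two rules agree on Glendale.

Yes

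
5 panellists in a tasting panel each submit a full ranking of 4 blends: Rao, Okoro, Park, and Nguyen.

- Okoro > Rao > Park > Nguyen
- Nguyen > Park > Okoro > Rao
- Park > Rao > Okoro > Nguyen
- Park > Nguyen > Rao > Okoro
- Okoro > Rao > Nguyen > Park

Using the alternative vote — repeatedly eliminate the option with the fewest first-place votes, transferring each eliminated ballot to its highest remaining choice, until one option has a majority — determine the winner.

Round 1: Okoro 2, Park 2, Nguyen 1, Rao 0. Rao has the fewest and is eliminated.
Round 2: Okoro 2, Park 2, Nguyen 1. Nguyen has the fewest and is eliminated.
Round 3: Park 3, Okoro 2. Park has a majority.

Park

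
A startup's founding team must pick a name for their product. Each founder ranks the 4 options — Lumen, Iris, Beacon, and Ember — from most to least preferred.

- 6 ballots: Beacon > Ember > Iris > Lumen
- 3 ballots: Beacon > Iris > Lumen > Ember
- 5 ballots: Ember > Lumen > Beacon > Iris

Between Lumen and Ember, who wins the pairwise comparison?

Ember

Ballots ranking Lumen above Ember: 3.
Ballots ranking Ember above Lumen: 6+5 = 11.
Ember wins the head-to-head, 11–3.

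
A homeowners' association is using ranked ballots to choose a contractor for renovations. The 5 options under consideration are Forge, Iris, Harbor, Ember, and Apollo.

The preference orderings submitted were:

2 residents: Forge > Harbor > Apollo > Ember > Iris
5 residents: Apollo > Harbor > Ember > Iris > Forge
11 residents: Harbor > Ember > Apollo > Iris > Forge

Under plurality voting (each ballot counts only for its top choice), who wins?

First-place vote totals:
  Forge: 2
  Iris: 0
  Harbor: 11
  Ember: 0
  Apollo: 5
Harbor has the most first-place votes.

Harbor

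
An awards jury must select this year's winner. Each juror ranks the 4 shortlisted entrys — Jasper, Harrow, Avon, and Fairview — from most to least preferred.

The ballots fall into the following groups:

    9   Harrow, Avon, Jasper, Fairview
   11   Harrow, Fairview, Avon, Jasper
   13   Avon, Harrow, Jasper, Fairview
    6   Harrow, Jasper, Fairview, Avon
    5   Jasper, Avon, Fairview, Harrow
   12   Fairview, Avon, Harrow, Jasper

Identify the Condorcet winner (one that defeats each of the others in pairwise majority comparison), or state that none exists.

None — there is no Condorcet winner

Head-to-head results (56 voters total):
Jasper vs Harrow: Harrow wins 51–5.
Jasper vs Avon: Avon wins 45–11.
Jasper vs Fairview: Jasper wins 33–23.
Harrow vs Avon: Avon wins 30–26.
Harrow vs Fairview: Harrow wins 39–17.
Avon vs Fairview: Fairview wins 29–27.
No candidate beats all others: Jasper beats Fairview beats Avon beats Jasper, a majority cycle.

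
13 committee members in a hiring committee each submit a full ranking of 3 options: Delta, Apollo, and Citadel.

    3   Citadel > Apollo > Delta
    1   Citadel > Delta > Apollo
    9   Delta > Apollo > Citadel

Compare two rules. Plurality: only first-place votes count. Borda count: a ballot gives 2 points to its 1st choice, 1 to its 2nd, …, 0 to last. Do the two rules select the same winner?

Yes

Plurality first-place counts: Delta 9, Apollo 0, Citadel 4 → Delta.
Borda totals: Delta 19, Apollo 12, Citadel 8 → Delta.
The two rules agree on Delta.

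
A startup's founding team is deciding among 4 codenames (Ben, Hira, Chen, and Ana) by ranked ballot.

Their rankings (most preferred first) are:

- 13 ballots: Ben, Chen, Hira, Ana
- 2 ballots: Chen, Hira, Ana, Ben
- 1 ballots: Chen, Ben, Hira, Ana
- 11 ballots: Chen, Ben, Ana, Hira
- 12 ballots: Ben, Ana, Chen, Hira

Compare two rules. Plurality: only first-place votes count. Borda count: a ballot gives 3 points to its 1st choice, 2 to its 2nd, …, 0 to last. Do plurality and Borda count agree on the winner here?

Yes

Plurality first-place counts: Ben 25, Hira 0, Chen 14, Ana 0 → Ben.
Borda totals: Ben 99, Hira 18, Chen 80, Ana 37 → Ben.
The two rules agree on Ben.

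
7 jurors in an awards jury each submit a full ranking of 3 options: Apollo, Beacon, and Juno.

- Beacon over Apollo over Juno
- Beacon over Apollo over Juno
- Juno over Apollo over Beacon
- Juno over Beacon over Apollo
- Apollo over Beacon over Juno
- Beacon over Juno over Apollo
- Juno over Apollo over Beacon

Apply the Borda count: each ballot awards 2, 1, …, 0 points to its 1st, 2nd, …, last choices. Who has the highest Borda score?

Borda scores:
  Apollo: 1 + 1 + 1 + 0 + 2 + 0 + 1 = 6
  Beacon: 2 + 2 + 0 + 1 + 1 + 2 + 0 = 8
  Juno: 0 + 0 + 2 + 2 + 0 + 1 + 2 = 7
Beacon has the highest total.

Beacon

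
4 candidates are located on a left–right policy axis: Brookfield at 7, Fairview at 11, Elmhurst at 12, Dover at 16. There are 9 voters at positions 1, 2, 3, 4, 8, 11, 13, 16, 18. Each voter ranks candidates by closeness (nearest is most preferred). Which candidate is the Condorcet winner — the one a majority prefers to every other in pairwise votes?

Brookfield

With single-peaked preferences on a line, the Condorcet winner is the candidate closest to the median voter.
The median voter (position 8) is closest to Brookfield at 7.
Check: Brookfield vs Dover — voters closer to Brookfield: 6 of 9.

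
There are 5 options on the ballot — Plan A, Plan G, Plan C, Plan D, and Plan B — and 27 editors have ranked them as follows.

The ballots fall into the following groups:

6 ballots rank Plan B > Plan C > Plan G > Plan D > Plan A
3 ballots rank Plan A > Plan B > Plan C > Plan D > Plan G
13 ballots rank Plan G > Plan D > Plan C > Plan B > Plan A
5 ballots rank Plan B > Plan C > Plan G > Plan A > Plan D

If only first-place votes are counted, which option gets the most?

Plan G

First-place vote totals:
  Plan A: 3
  Plan G: 13
  Plan C: 0
  Plan D: 0
  Plan B: 11
Plan G has the most first-place votes.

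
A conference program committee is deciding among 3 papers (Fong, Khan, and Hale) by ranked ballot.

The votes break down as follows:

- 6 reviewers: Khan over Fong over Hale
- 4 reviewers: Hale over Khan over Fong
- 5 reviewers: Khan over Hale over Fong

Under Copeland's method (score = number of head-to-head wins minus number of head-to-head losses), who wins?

Pairwise results:
  Fong vs Khan: Khan wins 15–0.
  Fong vs Hale: Hale wins 9–6.
  Khan vs Hale: Khan wins 11–4.
Copeland scores (wins − losses):
  Fong: 0 − 2 = -2
  Khan: 2 − 0 = 2
  Hale: 1 − 1 = 0
Khan has the best Copeland score.

Khan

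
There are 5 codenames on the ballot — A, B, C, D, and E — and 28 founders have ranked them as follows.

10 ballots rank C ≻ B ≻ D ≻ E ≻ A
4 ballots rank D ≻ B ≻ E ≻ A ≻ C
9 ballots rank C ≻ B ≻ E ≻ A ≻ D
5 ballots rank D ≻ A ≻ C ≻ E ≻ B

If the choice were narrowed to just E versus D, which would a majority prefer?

Ballots ranking E above D: 9.
Ballots ranking D above E: 10+4+5 = 19.
D wins the head-to-head, 19–9.

D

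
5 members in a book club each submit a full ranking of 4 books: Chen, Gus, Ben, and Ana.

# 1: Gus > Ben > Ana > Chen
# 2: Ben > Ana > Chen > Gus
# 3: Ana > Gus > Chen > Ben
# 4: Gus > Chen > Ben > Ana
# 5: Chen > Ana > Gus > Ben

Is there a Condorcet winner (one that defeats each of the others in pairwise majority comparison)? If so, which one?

Head-to-head results (5 voters total):
Chen vs Gus: Gus wins 3–2.
Chen vs Ben: Chen wins 3–2.
Chen vs Ana: Ana wins 3–2.
Gus vs Ben: Gus wins 4–1.
Gus vs Ana: Ana wins 3–2.
Ben vs Ana: Ben wins 3–2.
No candidate beats all others: Chen beats Ben beats Ana beats Chen, a majority cycle.

None — there is no Condorcet winner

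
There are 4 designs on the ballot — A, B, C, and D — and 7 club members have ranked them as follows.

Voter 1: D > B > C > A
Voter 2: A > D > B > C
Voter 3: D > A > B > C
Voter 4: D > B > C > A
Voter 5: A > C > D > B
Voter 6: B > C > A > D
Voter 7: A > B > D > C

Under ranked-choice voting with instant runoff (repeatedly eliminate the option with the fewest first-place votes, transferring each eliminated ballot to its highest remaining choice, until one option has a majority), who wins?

A

Round 1: A 3, D 3, B 1, C 0. C has the fewest and is eliminated.
Round 2: A 3, D 3, B 1. B has the fewest and is eliminated.
Round 3: A 4, D 3. A has a majority.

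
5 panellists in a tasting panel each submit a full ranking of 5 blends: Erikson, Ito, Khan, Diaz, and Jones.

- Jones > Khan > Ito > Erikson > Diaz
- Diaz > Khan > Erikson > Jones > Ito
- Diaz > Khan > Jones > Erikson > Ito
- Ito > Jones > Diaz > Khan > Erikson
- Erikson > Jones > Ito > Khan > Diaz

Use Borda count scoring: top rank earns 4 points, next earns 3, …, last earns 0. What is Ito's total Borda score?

8

Borda scores:
  Erikson: 1 + 2 + 1 + 0 + 4 = 8
  Ito: 2 + 0 + 0 + 4 + 2 = 8
  Khan: 3 + 3 + 3 + 1 + 1 = 11
  Diaz: 0 + 4 + 4 + 2 + 0 = 10
  Jones: 4 + 1 + 2 + 3 + 3 = 13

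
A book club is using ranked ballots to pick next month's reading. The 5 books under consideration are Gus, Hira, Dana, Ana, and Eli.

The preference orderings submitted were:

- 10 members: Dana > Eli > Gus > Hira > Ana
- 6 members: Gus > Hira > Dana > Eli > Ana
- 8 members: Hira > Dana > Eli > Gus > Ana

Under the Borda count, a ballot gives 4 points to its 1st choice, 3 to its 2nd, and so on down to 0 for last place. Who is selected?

Borda scores:
  Gus: 10·2 + 6·4 + 8·1 = 52
  Hira: 10·1 + 6·3 + 8·4 = 60
  Dana: 10·4 + 6·2 + 8·3 = 76
  Ana: 10·0 + 6·0 + 8·0 = 0
  Eli: 10·3 + 6·1 + 8·2 = 52
Dana has the highest total.

Dana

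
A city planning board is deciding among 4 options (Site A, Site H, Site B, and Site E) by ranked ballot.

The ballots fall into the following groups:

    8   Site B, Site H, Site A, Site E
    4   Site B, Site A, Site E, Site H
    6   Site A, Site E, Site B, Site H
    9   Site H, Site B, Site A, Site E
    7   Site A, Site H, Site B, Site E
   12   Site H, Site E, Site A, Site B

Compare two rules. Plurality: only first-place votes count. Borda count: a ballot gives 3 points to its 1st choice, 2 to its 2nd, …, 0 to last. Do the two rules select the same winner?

Plurality first-place counts: Site A 13, Site H 21, Site B 12, Site E 0 → Site H.
Borda totals: Site A 76, Site H 93, Site B 67, Site E 40 → Site H.
The two rules agree on Site H.

Yes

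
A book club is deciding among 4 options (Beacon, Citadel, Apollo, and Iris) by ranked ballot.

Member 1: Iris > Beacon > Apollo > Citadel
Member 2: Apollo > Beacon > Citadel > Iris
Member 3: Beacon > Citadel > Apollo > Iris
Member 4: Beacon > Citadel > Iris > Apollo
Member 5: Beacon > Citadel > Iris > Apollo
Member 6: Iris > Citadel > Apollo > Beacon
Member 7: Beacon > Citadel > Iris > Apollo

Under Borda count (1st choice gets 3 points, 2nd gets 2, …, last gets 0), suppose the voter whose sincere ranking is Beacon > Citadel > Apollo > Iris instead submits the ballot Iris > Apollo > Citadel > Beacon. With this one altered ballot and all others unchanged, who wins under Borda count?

Borda totals with the altered ballot: Beacon 13, Citadel 10, Apollo 7, Iris 12.
The winner is unchanged: still Beacon.

Beacon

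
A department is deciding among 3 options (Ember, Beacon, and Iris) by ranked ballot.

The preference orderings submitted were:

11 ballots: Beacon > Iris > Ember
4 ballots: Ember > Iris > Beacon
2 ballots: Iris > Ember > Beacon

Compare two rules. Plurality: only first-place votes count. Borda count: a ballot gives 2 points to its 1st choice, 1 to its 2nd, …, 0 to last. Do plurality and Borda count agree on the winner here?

Yes

Plurality first-place counts: Ember 4, Beacon 11, Iris 2 → Beacon.
Borda totals: Ember 10, Beacon 22, Iris 19 → Beacon.
The two rules agree on Beacon.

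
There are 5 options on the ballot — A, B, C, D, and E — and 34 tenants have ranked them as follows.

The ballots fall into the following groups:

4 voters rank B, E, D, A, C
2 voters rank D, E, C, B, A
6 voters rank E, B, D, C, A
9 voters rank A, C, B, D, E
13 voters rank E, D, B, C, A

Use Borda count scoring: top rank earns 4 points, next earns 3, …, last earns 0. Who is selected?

Borda scores:
  A: 4·1 + 2·0 + 6·0 + 9·4 + 13·0 = 40
  B: 4·4 + 2·1 + 6·3 + 9·2 + 13·2 = 80
  C: 4·0 + 2·2 + 6·1 + 9·3 + 13·1 = 50
  D: 4·2 + 2·4 + 6·2 + 9·1 + 13·3 = 76
  E: 4·3 + 2·3 + 6·4 + 9·0 + 13·4 = 94
E has the highest total.

E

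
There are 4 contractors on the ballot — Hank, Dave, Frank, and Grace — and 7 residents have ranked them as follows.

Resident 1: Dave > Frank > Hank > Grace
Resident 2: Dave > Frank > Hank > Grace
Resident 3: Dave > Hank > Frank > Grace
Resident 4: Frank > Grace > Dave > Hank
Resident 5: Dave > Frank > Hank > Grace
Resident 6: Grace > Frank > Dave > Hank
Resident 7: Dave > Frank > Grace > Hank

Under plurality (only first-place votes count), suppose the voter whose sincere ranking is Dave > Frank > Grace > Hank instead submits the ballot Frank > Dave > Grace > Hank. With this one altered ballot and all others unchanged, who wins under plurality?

Dave

First-place totals with the altered ballot: Hank 0, Dave 4, Frank 2, Grace 1.
The winner is unchanged: still Dave.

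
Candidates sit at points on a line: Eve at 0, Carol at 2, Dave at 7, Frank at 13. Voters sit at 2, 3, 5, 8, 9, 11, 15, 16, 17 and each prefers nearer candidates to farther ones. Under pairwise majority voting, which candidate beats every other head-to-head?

Dave

With single-peaked preferences on a line, the Condorcet winner is the candidate closest to the median voter.
The median voter (position 9) is closest to Dave at 7.
Check: Dave vs Carol — voters closer to Dave: 7 of 9.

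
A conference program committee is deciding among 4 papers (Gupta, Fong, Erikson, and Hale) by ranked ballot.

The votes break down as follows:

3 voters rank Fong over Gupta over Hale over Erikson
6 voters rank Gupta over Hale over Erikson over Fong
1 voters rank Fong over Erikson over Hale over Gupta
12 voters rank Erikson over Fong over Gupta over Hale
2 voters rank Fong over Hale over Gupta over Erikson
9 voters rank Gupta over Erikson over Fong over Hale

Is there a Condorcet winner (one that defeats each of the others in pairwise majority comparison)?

No

Head-to-head results (33 voters total):
Gupta vs Fong: Fong wins 18–15.
Gupta vs Erikson: Gupta wins 20–13.
Gupta vs Hale: Gupta wins 30–3.
Fong vs Erikson: Erikson wins 27–6.
Fong vs Hale: Fong wins 27–6.
Erikson vs Hale: Erikson wins 22–11.
No candidate beats all others: Gupta beats Erikson beats Fong beats Gupta, a majority cycle.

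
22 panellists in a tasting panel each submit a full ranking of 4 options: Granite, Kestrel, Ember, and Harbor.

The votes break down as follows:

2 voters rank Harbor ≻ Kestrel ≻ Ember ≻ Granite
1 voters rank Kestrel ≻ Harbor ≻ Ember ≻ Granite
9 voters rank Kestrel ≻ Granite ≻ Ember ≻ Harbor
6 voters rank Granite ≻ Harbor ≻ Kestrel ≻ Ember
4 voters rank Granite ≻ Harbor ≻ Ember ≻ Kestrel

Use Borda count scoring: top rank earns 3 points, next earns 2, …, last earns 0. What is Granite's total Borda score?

Borda scores:
  Granite: 2·0 + 0 + 9·2 + 6·3 + 4·3 = 48
  Kestrel: 2·2 + 3 + 9·3 + 6·1 + 4·0 = 40
  Ember: 2·1 + 1 + 9·1 + 6·0 + 4·1 = 16
  Harbor: 2·3 + 2 + 9·0 + 6·2 + 4·2 = 28

48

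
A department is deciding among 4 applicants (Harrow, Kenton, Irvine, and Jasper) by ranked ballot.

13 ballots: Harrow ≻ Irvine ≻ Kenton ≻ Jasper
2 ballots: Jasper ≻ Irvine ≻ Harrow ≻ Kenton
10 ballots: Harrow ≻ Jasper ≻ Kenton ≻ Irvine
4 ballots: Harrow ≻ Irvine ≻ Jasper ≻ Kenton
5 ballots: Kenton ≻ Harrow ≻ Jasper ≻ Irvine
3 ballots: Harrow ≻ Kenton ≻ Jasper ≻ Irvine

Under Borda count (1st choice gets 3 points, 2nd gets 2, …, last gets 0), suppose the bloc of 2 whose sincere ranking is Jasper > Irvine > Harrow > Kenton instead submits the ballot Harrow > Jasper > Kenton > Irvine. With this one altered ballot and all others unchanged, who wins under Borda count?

Harrow

Borda totals with the altered ballot: Harrow 106, Kenton 46, Irvine 34, Jasper 36.
The winner is unchanged: still Harrow.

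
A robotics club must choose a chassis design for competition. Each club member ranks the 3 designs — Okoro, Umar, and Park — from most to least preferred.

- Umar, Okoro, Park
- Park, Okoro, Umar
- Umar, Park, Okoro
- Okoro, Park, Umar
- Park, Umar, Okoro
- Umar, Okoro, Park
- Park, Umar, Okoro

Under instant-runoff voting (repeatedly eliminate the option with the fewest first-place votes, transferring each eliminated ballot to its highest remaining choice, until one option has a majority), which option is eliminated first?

Okoro

Round 1: Umar 3, Park 3, Okoro 1. Okoro has the fewest and is eliminated.
Round 2: Park 4, Umar 3. Park has a majority.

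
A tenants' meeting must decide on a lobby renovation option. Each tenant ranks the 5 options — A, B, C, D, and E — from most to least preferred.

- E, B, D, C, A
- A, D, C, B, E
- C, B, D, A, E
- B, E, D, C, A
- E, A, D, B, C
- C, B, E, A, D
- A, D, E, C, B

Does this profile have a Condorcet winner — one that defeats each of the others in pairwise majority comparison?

No

Head-to-head results (7 voters total):
A vs B: B wins 4–3.
A vs C: C wins 4–3.
A vs D: A wins 4–3.
A vs E: E wins 4–3.
B vs C: C wins 4–3.
B vs D: B wins 4–3.
B vs E: B wins 4–3.
C vs D: D wins 5–2.
C vs E: E wins 4–3.
D vs E: E wins 4–3.
No candidate beats all others: A beats D beats C beats A, a majority cycle.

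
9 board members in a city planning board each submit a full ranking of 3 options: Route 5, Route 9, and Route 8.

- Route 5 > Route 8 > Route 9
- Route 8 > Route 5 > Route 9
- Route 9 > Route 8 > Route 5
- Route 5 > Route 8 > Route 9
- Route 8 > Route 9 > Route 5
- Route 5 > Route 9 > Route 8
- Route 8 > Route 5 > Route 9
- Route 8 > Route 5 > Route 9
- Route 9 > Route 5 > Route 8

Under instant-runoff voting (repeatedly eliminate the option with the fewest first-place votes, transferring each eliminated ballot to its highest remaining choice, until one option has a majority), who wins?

Round 1: Route 8 4, Route 5 3, Route 9 2. Route 9 has the fewest and is eliminated.
Round 2: Route 8 5, Route 5 4. Route 8 has a majority.

Route 8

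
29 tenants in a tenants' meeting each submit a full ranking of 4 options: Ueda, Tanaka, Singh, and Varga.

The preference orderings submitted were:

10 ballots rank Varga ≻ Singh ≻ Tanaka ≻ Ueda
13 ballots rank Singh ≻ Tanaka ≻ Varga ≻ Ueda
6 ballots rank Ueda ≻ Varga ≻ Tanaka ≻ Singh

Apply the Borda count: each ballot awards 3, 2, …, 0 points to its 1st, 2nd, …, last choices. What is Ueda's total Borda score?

Borda scores:
  Ueda: 10·0 + 13·0 + 6·3 = 18
  Tanaka: 10·1 + 13·2 + 6·1 = 42
  Singh: 10·2 + 13·3 + 6·0 = 59
  Varga: 10·3 + 13·1 + 6·2 = 55

18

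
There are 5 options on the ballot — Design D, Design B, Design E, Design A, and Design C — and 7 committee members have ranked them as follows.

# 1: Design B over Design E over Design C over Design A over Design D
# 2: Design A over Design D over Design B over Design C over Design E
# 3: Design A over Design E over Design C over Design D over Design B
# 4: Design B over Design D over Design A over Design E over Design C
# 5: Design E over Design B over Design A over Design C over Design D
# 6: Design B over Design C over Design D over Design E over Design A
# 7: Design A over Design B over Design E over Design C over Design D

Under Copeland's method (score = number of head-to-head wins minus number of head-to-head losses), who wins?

Design B

Pairwise results:
  Design D vs Design B: Design B wins 5–2.
  Design D vs Design E: Design E wins 4–3.
  Design D vs Design A: Design A wins 5–2.
  Design D vs Design C: Design C wins 5–2.
  Design B vs Design E: Design B wins 5–2.
  Design B vs Design A: Design B wins 4–3.
  Design B vs Design C: Design B wins 6–1.
  Design E vs Design A: Design A wins 4–3.
  Design E vs Design C: Design E wins 5–2.
  Design A vs Design C: Design A wins 5–2.
Copeland scores (wins − losses):
  Design D: 0 − 4 = -4
  Design B: 4 − 0 = 4
  Design E: 2 − 2 = 0
  Design A: 3 − 1 = 2
  Design C: 1 − 3 = -2
Design B has the best Copeland score.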